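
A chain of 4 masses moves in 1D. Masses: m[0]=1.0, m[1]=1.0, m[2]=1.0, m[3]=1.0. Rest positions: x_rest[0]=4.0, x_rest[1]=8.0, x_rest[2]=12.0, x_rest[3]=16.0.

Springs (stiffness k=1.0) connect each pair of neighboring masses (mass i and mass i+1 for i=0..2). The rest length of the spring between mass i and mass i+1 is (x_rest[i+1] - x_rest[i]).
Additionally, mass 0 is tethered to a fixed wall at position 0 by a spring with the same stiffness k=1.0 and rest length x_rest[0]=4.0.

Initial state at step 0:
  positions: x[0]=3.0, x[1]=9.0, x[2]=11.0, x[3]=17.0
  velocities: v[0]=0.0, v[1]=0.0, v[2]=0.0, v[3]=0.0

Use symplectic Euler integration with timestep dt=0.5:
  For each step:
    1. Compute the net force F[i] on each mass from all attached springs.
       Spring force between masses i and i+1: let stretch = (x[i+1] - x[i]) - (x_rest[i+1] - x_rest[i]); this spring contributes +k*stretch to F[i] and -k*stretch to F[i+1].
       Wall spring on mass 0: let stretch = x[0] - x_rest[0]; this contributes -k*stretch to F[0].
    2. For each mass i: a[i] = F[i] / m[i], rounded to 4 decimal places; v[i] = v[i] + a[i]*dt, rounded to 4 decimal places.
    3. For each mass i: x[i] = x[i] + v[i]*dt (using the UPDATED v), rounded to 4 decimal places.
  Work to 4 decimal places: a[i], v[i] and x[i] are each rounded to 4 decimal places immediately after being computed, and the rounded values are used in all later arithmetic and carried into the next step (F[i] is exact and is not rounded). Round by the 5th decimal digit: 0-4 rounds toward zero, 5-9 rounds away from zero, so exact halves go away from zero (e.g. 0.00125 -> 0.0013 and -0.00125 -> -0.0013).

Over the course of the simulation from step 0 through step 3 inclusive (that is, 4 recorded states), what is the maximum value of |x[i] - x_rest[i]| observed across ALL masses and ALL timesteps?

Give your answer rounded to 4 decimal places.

Step 0: x=[3.0000 9.0000 11.0000 17.0000] v=[0.0000 0.0000 0.0000 0.0000]
Step 1: x=[3.7500 8.0000 12.0000 16.5000] v=[1.5000 -2.0000 2.0000 -1.0000]
Step 2: x=[4.6250 6.9375 13.1250 15.8750] v=[1.7500 -2.1250 2.2500 -1.2500]
Step 3: x=[4.9219 6.8438 13.3907 15.5625] v=[0.5938 -0.1875 0.5313 -0.6250]
Max displacement = 1.3907

Answer: 1.3907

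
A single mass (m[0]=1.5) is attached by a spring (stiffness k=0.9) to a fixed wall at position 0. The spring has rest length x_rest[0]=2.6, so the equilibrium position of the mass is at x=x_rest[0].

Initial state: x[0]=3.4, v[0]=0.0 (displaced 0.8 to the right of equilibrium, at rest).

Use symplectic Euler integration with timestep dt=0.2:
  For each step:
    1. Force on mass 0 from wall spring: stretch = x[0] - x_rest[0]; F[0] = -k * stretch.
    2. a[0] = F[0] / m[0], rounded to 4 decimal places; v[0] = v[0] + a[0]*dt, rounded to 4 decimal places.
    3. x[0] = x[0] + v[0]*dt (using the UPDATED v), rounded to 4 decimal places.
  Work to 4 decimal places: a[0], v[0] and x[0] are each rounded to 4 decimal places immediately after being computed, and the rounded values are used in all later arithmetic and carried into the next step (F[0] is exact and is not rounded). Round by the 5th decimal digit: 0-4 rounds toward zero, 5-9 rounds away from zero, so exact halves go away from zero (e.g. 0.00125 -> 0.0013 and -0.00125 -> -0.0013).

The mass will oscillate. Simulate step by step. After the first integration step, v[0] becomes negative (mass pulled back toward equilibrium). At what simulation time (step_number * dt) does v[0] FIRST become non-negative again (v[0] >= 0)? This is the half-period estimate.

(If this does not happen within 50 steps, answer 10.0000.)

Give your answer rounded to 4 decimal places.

Step 0: x=[3.4000] v=[0.0000]
Step 1: x=[3.3808] v=[-0.0960]
Step 2: x=[3.3429] v=[-0.1897]
Step 3: x=[3.2871] v=[-0.2788]
Step 4: x=[3.2148] v=[-0.3613]
Step 5: x=[3.1278] v=[-0.4351]
Step 6: x=[3.0281] v=[-0.4984]
Step 7: x=[2.9181] v=[-0.5498]
Step 8: x=[2.8005] v=[-0.5880]
Step 9: x=[2.6781] v=[-0.6121]
Step 10: x=[2.5538] v=[-0.6215]
Step 11: x=[2.4306] v=[-0.6160]
Step 12: x=[2.3115] v=[-0.5957]
Step 13: x=[2.1993] v=[-0.5611]
Step 14: x=[2.0967] v=[-0.5130]
Step 15: x=[2.0062] v=[-0.4526]
Step 16: x=[1.9299] v=[-0.3813]
Step 17: x=[1.8697] v=[-0.3009]
Step 18: x=[1.8270] v=[-0.2133]
Step 19: x=[1.8029] v=[-0.1205]
Step 20: x=[1.7979] v=[-0.0248]
Step 21: x=[1.8122] v=[0.0715]
First v>=0 after going negative at step 21, time=4.2000

Answer: 4.2000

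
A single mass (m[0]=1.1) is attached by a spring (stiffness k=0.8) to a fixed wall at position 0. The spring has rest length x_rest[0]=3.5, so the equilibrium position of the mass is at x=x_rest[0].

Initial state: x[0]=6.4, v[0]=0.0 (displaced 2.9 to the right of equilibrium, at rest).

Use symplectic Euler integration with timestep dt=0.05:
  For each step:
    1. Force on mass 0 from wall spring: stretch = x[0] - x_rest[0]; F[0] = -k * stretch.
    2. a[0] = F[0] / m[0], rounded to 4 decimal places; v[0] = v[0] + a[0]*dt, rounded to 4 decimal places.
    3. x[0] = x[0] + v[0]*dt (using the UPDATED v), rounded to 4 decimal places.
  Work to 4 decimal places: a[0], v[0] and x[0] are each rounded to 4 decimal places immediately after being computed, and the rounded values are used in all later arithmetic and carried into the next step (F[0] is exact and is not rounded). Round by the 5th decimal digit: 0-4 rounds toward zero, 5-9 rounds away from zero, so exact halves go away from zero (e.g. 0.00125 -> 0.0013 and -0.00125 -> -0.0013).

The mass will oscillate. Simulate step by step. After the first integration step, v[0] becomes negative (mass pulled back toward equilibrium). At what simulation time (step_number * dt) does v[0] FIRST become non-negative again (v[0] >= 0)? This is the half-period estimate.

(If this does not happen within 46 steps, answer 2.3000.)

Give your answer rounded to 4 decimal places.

Step 0: x=[6.4000] v=[0.0000]
Step 1: x=[6.3947] v=[-0.1055]
Step 2: x=[6.3842] v=[-0.2108]
Step 3: x=[6.3684] v=[-0.3157]
Step 4: x=[6.3474] v=[-0.4200]
Step 5: x=[6.3212] v=[-0.5235]
Step 6: x=[6.2899] v=[-0.6261]
Step 7: x=[6.2535] v=[-0.7276]
Step 8: x=[6.2121] v=[-0.8277]
Step 9: x=[6.1658] v=[-0.9263]
Step 10: x=[6.1146] v=[-1.0232]
Step 11: x=[6.0587] v=[-1.1183]
Step 12: x=[5.9981] v=[-1.2113]
Step 13: x=[5.9330] v=[-1.3021]
Step 14: x=[5.8635] v=[-1.3906]
Step 15: x=[5.7897] v=[-1.4765]
Step 16: x=[5.7117] v=[-1.5598]
Step 17: x=[5.6297] v=[-1.6402]
Step 18: x=[5.5438] v=[-1.7176]
Step 19: x=[5.4542] v=[-1.7919]
Step 20: x=[5.3611] v=[-1.8630]
Step 21: x=[5.2646] v=[-1.9307]
Step 22: x=[5.1649] v=[-1.9949]
Step 23: x=[5.0621] v=[-2.0554]
Step 24: x=[4.9565] v=[-2.1122]
Step 25: x=[4.8482] v=[-2.1652]
Step 26: x=[4.7375] v=[-2.2142]
Step 27: x=[4.6245] v=[-2.2592]
Step 28: x=[4.5095] v=[-2.3001]
Step 29: x=[4.3927] v=[-2.3368]
Step 30: x=[4.2742] v=[-2.3693]
Step 31: x=[4.1543] v=[-2.3975]
Step 32: x=[4.0332] v=[-2.4213]
Step 33: x=[3.9112] v=[-2.4407]
Step 34: x=[3.7884] v=[-2.4557]
Step 35: x=[3.6651] v=[-2.4662]
Step 36: x=[3.5415] v=[-2.4722]
Step 37: x=[3.4178] v=[-2.4737]
Step 38: x=[3.2943] v=[-2.4707]
Step 39: x=[3.1711] v=[-2.4632]
Step 40: x=[3.0485] v=[-2.4512]
Step 41: x=[2.9268] v=[-2.4348]
Step 42: x=[2.8061] v=[-2.4140]
Step 43: x=[2.6867] v=[-2.3888]
Step 44: x=[2.5687] v=[-2.3592]
Step 45: x=[2.4524] v=[-2.3253]
Step 46: x=[2.3380] v=[-2.2872]
v[0] did not become non-negative within 46 steps; using fallback time=2.3000

Answer: 2.3000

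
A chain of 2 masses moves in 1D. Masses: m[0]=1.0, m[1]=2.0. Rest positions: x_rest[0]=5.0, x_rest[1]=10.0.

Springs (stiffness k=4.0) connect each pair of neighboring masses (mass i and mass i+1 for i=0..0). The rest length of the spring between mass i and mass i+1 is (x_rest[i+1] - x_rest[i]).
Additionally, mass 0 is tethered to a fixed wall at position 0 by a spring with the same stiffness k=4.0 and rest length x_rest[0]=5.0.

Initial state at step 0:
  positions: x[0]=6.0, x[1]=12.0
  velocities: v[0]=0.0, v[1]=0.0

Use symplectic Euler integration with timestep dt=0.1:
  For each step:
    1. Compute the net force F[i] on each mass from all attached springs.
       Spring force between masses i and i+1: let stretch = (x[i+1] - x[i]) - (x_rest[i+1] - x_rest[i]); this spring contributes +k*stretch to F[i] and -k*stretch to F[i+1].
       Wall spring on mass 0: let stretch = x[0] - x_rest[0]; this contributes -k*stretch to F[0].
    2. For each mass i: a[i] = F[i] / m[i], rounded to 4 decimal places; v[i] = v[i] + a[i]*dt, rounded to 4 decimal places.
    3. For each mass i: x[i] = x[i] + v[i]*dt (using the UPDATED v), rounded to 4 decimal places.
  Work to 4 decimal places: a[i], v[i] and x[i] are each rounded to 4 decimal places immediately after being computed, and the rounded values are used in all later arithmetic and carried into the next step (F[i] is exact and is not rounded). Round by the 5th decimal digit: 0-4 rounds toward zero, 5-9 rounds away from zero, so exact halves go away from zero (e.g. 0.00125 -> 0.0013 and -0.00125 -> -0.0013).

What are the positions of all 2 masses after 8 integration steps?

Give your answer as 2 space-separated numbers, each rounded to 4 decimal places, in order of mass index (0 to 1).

Step 0: x=[6.0000 12.0000] v=[0.0000 0.0000]
Step 1: x=[6.0000 11.9800] v=[0.0000 -0.2000]
Step 2: x=[5.9992 11.9404] v=[-0.0080 -0.3960]
Step 3: x=[5.9961 11.8820] v=[-0.0312 -0.5842]
Step 4: x=[5.9886 11.8059] v=[-0.0753 -0.7614]
Step 5: x=[5.9742 11.7134] v=[-0.1438 -0.9249]
Step 6: x=[5.9504 11.6061] v=[-0.2378 -1.0727]
Step 7: x=[5.9148 11.4857] v=[-0.3557 -1.2038]
Step 8: x=[5.8655 11.3539] v=[-0.4933 -1.3180]

Answer: 5.8655 11.3539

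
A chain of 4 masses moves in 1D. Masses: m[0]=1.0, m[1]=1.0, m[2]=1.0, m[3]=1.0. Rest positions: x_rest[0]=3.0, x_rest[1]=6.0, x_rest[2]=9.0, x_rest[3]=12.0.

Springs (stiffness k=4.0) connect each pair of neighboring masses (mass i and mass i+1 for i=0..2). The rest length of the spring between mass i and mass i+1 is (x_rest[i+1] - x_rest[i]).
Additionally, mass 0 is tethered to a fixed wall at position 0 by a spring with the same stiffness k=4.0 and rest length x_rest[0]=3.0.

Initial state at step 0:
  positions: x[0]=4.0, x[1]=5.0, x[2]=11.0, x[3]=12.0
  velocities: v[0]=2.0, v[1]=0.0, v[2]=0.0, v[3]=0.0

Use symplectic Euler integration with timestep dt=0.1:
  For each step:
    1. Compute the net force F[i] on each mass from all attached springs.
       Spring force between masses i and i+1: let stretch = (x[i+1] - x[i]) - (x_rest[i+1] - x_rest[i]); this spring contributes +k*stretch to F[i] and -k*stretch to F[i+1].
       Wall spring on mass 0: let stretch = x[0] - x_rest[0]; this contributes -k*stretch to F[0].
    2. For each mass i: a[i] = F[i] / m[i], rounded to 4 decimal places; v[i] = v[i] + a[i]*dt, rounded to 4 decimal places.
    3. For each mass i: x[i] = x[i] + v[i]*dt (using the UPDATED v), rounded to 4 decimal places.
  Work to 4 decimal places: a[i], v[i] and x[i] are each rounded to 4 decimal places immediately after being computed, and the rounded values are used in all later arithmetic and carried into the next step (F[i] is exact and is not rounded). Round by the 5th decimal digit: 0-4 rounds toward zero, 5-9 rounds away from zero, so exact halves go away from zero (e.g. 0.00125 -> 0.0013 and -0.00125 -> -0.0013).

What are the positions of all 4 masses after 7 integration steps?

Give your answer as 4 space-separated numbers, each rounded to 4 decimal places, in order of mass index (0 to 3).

Step 0: x=[4.0000 5.0000 11.0000 12.0000] v=[2.0000 0.0000 0.0000 0.0000]
Step 1: x=[4.0800 5.2000 10.8000 12.0800] v=[0.8000 2.0000 -2.0000 0.8000]
Step 2: x=[4.0416 5.5792 10.4272 12.2288] v=[-0.3840 3.7920 -3.7280 1.4880]
Step 3: x=[3.9030 6.0908 9.9325 12.4255] v=[-1.3856 5.1162 -4.9466 1.9674]
Step 4: x=[3.6958 6.6686 9.3839 12.6425] v=[-2.0717 5.7778 -5.4861 2.1702]
Step 5: x=[3.4597 7.2361 8.8570 12.8492] v=[-2.3609 5.6748 -5.2688 2.0668]
Step 6: x=[3.2363 7.7174 8.4250 13.0162] v=[-2.2342 4.8126 -4.3203 1.6699]
Step 7: x=[3.0627 8.0477 8.1483 13.1195] v=[-1.7363 3.3032 -2.7669 1.0334]

Answer: 3.0627 8.0477 8.1483 13.1195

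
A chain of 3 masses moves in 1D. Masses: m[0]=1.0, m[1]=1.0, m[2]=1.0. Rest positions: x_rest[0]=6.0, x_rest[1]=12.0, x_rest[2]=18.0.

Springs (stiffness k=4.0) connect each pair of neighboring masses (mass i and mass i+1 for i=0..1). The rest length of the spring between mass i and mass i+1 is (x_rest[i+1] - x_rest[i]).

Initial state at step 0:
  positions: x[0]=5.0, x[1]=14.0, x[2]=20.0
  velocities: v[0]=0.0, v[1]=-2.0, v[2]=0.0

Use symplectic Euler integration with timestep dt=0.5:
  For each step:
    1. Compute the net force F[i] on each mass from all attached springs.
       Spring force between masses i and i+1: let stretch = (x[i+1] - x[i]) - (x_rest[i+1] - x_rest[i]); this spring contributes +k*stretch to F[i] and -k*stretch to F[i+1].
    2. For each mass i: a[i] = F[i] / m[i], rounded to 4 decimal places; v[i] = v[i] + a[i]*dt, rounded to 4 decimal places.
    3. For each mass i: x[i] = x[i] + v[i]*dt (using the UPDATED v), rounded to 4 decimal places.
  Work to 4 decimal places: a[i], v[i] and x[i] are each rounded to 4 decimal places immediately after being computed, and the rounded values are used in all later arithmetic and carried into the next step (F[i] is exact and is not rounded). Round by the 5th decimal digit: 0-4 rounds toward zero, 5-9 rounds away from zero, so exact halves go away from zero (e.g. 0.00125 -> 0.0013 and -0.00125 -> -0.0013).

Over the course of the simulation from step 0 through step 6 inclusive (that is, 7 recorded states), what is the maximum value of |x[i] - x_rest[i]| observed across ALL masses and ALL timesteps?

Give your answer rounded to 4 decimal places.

Step 0: x=[5.0000 14.0000 20.0000] v=[0.0000 -2.0000 0.0000]
Step 1: x=[8.0000 10.0000 20.0000] v=[6.0000 -8.0000 0.0000]
Step 2: x=[7.0000 14.0000 16.0000] v=[-2.0000 8.0000 -8.0000]
Step 3: x=[7.0000 13.0000 16.0000] v=[0.0000 -2.0000 0.0000]
Step 4: x=[7.0000 9.0000 19.0000] v=[0.0000 -8.0000 6.0000]
Step 5: x=[3.0000 13.0000 18.0000] v=[-8.0000 8.0000 -2.0000]
Step 6: x=[3.0000 12.0000 18.0000] v=[0.0000 -2.0000 0.0000]
Max displacement = 3.0000

Answer: 3.0000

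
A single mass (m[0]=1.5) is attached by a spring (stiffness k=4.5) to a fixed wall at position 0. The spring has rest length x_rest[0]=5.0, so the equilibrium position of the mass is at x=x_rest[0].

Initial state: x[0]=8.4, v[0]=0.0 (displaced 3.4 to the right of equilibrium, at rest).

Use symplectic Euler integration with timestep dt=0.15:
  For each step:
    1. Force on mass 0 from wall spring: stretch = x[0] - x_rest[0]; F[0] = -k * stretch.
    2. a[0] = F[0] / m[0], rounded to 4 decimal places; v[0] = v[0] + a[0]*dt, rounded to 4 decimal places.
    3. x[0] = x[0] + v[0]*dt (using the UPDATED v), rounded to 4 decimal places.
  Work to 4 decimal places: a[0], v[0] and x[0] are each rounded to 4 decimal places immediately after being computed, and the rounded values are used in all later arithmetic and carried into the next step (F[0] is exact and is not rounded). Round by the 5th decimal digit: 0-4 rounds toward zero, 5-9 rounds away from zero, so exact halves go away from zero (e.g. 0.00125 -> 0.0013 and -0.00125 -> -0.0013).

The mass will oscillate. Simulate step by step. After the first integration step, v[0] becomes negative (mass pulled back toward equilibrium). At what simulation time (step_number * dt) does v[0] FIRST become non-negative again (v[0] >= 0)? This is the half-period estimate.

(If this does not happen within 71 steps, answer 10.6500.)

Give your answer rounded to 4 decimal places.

Answer: 1.9500

Derivation:
Step 0: x=[8.4000] v=[0.0000]
Step 1: x=[8.1705] v=[-1.5300]
Step 2: x=[7.7270] v=[-2.9567]
Step 3: x=[7.0994] v=[-4.1839]
Step 4: x=[6.3301] v=[-5.1286]
Step 5: x=[5.4710] v=[-5.7271]
Step 6: x=[4.5801] v=[-5.9391]
Step 7: x=[3.7176] v=[-5.7501]
Step 8: x=[2.9417] v=[-5.1730]
Step 9: x=[2.3047] v=[-4.2468]
Step 10: x=[1.8496] v=[-3.0339]
Step 11: x=[1.6072] v=[-1.6162]
Step 12: x=[1.5938] v=[-0.0894]
Step 13: x=[1.8103] v=[1.4434]
First v>=0 after going negative at step 13, time=1.9500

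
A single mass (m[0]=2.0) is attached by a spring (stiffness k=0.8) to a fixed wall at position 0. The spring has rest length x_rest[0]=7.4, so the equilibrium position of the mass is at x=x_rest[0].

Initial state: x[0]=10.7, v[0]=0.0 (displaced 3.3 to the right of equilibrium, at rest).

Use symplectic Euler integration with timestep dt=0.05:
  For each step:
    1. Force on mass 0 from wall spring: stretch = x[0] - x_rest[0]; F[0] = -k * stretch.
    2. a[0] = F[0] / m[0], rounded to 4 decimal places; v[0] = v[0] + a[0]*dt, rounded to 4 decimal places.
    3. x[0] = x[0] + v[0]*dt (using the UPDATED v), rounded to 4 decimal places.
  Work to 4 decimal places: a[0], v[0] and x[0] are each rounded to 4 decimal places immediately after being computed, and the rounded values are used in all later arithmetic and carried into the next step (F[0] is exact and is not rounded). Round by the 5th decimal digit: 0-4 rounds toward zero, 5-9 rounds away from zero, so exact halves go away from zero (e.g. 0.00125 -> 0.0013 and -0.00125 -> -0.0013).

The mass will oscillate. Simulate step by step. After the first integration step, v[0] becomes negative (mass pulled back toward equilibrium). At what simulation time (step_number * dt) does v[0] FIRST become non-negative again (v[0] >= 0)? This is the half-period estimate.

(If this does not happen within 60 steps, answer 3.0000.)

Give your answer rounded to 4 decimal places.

Answer: 3.0000

Derivation:
Step 0: x=[10.7000] v=[0.0000]
Step 1: x=[10.6967] v=[-0.0660]
Step 2: x=[10.6901] v=[-0.1319]
Step 3: x=[10.6802] v=[-0.1977]
Step 4: x=[10.6670] v=[-0.2633]
Step 5: x=[10.6506] v=[-0.3286]
Step 6: x=[10.6309] v=[-0.3936]
Step 7: x=[10.6080] v=[-0.4582]
Step 8: x=[10.5819] v=[-0.5224]
Step 9: x=[10.5526] v=[-0.5860]
Step 10: x=[10.5201] v=[-0.6491]
Step 11: x=[10.4845] v=[-0.7115]
Step 12: x=[10.4458] v=[-0.7732]
Step 13: x=[10.4041] v=[-0.8341]
Step 14: x=[10.3594] v=[-0.8942]
Step 15: x=[10.3117] v=[-0.9534]
Step 16: x=[10.2611] v=[-1.0116]
Step 17: x=[10.2077] v=[-1.0688]
Step 18: x=[10.1515] v=[-1.1250]
Step 19: x=[10.0925] v=[-1.1800]
Step 20: x=[10.0308] v=[-1.2339]
Step 21: x=[9.9665] v=[-1.2865]
Step 22: x=[9.8996] v=[-1.3378]
Step 23: x=[9.8302] v=[-1.3878]
Step 24: x=[9.7584] v=[-1.4364]
Step 25: x=[9.6842] v=[-1.4836]
Step 26: x=[9.6077] v=[-1.5293]
Step 27: x=[9.5290] v=[-1.5735]
Step 28: x=[9.4482] v=[-1.6161]
Step 29: x=[9.3653] v=[-1.6571]
Step 30: x=[9.2805] v=[-1.6964]
Step 31: x=[9.1938] v=[-1.7340]
Step 32: x=[9.1053] v=[-1.7699]
Step 33: x=[9.0151] v=[-1.8040]
Step 34: x=[8.9233] v=[-1.8363]
Step 35: x=[8.8300] v=[-1.8668]
Step 36: x=[8.7352] v=[-1.8954]
Step 37: x=[8.6391] v=[-1.9221]
Step 38: x=[8.5418] v=[-1.9469]
Step 39: x=[8.4433] v=[-1.9697]
Step 40: x=[8.3438] v=[-1.9906]
Step 41: x=[8.2433] v=[-2.0095]
Step 42: x=[8.1420] v=[-2.0264]
Step 43: x=[8.0399] v=[-2.0412]
Step 44: x=[7.9372] v=[-2.0540]
Step 45: x=[7.8340] v=[-2.0647]
Step 46: x=[7.7303] v=[-2.0734]
Step 47: x=[7.6263] v=[-2.0800]
Step 48: x=[7.5221] v=[-2.0845]
Step 49: x=[7.4178] v=[-2.0869]
Step 50: x=[7.3134] v=[-2.0873]
Step 51: x=[7.2091] v=[-2.0856]
Step 52: x=[7.1050] v=[-2.0818]
Step 53: x=[7.0012] v=[-2.0759]
Step 54: x=[6.8978] v=[-2.0679]
Step 55: x=[6.7949] v=[-2.0579]
Step 56: x=[6.6926] v=[-2.0458]
Step 57: x=[6.5910] v=[-2.0317]
Step 58: x=[6.4902] v=[-2.0155]
Step 59: x=[6.3903] v=[-1.9973]
Step 60: x=[6.2914] v=[-1.9771]
v[0] did not become non-negative within 60 steps; using fallback time=3.0000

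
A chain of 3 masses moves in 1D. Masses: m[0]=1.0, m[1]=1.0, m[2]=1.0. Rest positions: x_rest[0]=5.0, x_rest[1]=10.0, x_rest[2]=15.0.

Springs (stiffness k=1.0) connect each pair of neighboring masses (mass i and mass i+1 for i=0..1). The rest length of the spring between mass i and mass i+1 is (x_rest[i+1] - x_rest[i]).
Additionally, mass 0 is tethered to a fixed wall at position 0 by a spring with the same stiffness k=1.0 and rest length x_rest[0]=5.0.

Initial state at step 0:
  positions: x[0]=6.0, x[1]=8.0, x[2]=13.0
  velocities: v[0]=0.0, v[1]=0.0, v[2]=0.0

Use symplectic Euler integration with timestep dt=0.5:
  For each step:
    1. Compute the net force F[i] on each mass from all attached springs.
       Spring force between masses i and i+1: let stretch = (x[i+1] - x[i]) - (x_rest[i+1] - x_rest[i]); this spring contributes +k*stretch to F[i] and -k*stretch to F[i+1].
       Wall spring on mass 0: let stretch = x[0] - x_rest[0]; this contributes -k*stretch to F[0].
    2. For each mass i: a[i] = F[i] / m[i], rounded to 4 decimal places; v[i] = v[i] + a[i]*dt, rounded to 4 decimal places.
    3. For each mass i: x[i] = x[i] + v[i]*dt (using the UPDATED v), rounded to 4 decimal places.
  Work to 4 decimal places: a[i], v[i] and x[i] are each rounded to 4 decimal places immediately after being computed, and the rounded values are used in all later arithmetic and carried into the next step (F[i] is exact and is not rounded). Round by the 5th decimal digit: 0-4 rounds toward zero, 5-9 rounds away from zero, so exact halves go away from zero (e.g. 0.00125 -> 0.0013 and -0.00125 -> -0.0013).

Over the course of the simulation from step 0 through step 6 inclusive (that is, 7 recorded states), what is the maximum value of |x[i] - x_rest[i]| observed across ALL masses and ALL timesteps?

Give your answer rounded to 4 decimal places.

Answer: 2.0625

Derivation:
Step 0: x=[6.0000 8.0000 13.0000] v=[0.0000 0.0000 0.0000]
Step 1: x=[5.0000 8.7500 13.0000] v=[-2.0000 1.5000 0.0000]
Step 2: x=[3.6875 9.6250 13.1875] v=[-2.6250 1.7500 0.3750]
Step 3: x=[2.9375 9.9063 13.7344] v=[-1.5000 0.5625 1.0938]
Step 4: x=[3.1954 9.4024 14.5743] v=[0.5157 -1.0079 1.6798]
Step 5: x=[4.2062 8.6397 15.3713] v=[2.0215 -1.5255 1.5939]
Step 6: x=[5.2738 8.4515 15.7354] v=[2.1352 -0.3765 0.7281]
Max displacement = 2.0625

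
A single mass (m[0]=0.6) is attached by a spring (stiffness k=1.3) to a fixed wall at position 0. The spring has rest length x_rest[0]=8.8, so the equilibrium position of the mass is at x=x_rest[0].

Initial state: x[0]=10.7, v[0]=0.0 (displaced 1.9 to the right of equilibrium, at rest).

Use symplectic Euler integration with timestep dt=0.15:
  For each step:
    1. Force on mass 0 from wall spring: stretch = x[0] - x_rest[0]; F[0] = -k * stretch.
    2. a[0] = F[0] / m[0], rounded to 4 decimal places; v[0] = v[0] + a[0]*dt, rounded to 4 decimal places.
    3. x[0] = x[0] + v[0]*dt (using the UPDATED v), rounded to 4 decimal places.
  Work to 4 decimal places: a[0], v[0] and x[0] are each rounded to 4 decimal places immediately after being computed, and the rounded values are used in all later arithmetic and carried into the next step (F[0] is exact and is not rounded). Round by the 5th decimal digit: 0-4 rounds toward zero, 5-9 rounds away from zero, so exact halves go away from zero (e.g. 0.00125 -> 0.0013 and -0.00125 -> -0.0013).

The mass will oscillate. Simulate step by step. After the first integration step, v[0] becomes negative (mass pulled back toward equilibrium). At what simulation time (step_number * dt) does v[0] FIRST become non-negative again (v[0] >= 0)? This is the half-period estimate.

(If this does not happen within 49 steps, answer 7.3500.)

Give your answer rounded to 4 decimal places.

Step 0: x=[10.7000] v=[0.0000]
Step 1: x=[10.6074] v=[-0.6175]
Step 2: x=[10.4267] v=[-1.2049]
Step 3: x=[10.1667] v=[-1.7336]
Step 4: x=[9.8400] v=[-2.1778]
Step 5: x=[9.4626] v=[-2.5158]
Step 6: x=[9.0529] v=[-2.7311]
Step 7: x=[8.6309] v=[-2.8133]
Step 8: x=[8.2172] v=[-2.7583]
Step 9: x=[7.8319] v=[-2.5689]
Step 10: x=[7.4938] v=[-2.2543]
Step 11: x=[7.2193] v=[-1.8298]
Step 12: x=[7.0219] v=[-1.3161]
Step 13: x=[6.9112] v=[-0.7382]
Step 14: x=[6.8926] v=[-0.1243]
Step 15: x=[6.9669] v=[0.4956]
First v>=0 after going negative at step 15, time=2.2500

Answer: 2.2500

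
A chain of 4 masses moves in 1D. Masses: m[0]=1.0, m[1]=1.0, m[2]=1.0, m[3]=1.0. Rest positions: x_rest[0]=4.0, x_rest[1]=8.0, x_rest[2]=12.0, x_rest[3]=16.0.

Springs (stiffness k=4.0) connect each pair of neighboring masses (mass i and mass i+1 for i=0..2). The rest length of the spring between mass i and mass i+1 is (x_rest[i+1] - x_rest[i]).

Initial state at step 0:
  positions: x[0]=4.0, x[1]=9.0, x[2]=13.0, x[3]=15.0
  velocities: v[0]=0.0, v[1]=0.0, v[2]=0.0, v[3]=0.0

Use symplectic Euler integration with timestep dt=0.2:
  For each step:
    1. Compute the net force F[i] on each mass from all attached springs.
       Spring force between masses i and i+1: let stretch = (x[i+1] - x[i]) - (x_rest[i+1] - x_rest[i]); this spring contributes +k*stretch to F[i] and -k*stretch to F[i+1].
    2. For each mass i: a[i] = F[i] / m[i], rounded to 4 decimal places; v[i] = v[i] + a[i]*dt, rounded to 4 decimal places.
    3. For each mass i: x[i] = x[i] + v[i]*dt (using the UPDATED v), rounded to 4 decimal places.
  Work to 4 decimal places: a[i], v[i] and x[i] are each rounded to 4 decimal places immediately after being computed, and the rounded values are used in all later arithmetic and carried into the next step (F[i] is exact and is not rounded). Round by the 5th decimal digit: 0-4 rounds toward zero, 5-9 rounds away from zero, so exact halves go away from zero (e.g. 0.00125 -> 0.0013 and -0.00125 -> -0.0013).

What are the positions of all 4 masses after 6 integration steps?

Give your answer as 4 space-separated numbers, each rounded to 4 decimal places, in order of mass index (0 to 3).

Step 0: x=[4.0000 9.0000 13.0000 15.0000] v=[0.0000 0.0000 0.0000 0.0000]
Step 1: x=[4.1600 8.8400 12.6800 15.3200] v=[0.8000 -0.8000 -1.6000 1.6000]
Step 2: x=[4.4288 8.5456 12.1680 15.8576] v=[1.3440 -1.4720 -2.5600 2.6880]
Step 3: x=[4.7163 8.1721 11.6668 16.4449] v=[1.4374 -1.8675 -2.5062 2.9363]
Step 4: x=[4.9167 7.8048 11.3709 16.9077] v=[1.0020 -1.8364 -1.4795 2.3138]
Step 5: x=[4.9392 7.5460 11.3903 17.1246] v=[0.1125 -1.2940 0.0971 1.0844]
Step 6: x=[4.7388 7.4852 11.7121 17.0640] v=[-1.0021 -0.3040 1.6091 -0.3030]

Answer: 4.7388 7.4852 11.7121 17.0640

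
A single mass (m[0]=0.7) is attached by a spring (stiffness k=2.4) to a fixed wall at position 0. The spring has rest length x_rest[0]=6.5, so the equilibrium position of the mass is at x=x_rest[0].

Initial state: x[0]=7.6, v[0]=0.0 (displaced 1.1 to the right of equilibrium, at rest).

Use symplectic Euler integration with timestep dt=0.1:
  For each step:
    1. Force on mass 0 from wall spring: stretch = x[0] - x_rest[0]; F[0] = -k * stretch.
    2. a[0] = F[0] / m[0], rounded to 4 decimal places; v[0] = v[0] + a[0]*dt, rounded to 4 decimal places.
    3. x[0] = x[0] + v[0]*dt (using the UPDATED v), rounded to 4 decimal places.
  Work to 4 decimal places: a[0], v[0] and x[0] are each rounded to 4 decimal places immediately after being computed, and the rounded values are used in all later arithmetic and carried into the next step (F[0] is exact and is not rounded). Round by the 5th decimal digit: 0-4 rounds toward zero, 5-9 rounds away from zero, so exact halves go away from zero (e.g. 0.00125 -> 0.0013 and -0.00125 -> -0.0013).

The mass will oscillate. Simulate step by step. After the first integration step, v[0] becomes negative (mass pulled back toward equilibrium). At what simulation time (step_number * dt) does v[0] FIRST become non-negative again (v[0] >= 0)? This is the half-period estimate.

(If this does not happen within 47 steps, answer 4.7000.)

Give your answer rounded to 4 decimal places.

Answer: 1.7000

Derivation:
Step 0: x=[7.6000] v=[0.0000]
Step 1: x=[7.5623] v=[-0.3771]
Step 2: x=[7.4882] v=[-0.7413]
Step 3: x=[7.3802] v=[-1.0801]
Step 4: x=[7.2420] v=[-1.3819]
Step 5: x=[7.0784] v=[-1.6363]
Step 6: x=[6.8949] v=[-1.8346]
Step 7: x=[6.6979] v=[-1.9700]
Step 8: x=[6.4941] v=[-2.0379]
Step 9: x=[6.2905] v=[-2.0359]
Step 10: x=[6.0941] v=[-1.9641]
Step 11: x=[5.9116] v=[-1.8249]
Step 12: x=[5.7493] v=[-1.6232]
Step 13: x=[5.6127] v=[-1.3658]
Step 14: x=[5.5065] v=[-1.0616]
Step 15: x=[5.4344] v=[-0.7210]
Step 16: x=[5.3988] v=[-0.3557]
Step 17: x=[5.4010] v=[0.0219]
First v>=0 after going negative at step 17, time=1.7000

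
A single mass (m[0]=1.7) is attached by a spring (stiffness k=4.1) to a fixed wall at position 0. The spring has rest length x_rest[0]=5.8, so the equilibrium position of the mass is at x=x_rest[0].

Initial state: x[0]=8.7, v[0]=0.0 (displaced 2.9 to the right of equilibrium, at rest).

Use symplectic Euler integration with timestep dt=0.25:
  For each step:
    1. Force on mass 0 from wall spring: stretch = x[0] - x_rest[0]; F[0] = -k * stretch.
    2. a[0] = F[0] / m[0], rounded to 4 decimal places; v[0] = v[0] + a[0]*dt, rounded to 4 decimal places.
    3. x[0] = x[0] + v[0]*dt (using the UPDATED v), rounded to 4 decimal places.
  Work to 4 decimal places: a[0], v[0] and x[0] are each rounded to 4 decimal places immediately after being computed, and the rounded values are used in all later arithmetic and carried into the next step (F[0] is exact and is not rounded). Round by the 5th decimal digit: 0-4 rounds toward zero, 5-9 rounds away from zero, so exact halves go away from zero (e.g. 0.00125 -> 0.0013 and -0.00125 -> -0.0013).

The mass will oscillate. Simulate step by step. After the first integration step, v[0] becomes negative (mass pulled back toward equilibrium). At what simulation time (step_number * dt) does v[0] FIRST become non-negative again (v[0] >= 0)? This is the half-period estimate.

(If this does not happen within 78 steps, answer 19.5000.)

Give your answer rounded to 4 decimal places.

Step 0: x=[8.7000] v=[0.0000]
Step 1: x=[8.2629] v=[-1.7485]
Step 2: x=[7.4545] v=[-3.2335]
Step 3: x=[6.3967] v=[-4.2311]
Step 4: x=[5.2490] v=[-4.5909]
Step 5: x=[4.1843] v=[-4.2587]
Step 6: x=[3.3632] v=[-3.2845]
Step 7: x=[2.9094] v=[-1.8153]
Step 8: x=[2.8913] v=[-0.0725]
Step 9: x=[3.3116] v=[1.6813]
First v>=0 after going negative at step 9, time=2.2500

Answer: 2.2500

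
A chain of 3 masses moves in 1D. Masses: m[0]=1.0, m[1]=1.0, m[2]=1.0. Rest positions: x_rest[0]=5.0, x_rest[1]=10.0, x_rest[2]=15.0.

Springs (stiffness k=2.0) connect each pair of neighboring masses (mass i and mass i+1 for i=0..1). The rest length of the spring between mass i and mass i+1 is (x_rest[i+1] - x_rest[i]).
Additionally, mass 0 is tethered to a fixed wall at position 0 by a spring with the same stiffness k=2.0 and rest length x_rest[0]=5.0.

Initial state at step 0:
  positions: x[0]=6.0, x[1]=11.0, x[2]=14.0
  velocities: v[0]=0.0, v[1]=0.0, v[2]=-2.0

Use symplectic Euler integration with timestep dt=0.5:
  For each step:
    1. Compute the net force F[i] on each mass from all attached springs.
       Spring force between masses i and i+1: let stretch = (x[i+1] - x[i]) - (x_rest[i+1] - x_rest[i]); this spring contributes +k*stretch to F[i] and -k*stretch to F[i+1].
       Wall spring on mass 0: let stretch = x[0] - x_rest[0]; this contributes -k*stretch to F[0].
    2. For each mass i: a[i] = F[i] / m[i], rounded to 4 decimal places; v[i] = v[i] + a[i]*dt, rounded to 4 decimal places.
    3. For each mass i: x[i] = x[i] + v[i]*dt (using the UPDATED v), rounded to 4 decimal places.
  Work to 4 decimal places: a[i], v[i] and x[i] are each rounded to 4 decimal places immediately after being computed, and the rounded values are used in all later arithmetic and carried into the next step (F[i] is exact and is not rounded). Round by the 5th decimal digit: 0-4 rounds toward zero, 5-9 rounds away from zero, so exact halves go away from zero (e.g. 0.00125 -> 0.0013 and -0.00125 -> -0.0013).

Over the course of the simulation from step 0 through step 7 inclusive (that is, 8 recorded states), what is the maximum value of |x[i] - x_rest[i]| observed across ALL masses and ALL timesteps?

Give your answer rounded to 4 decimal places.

Step 0: x=[6.0000 11.0000 14.0000] v=[0.0000 0.0000 -2.0000]
Step 1: x=[5.5000 10.0000 14.0000] v=[-1.0000 -2.0000 0.0000]
Step 2: x=[4.5000 8.7500 14.5000] v=[-2.0000 -2.5000 1.0000]
Step 3: x=[3.3750 8.2500 14.6250] v=[-2.2500 -1.0000 0.2500]
Step 4: x=[3.0000 8.5000 14.0625] v=[-0.7500 0.5000 -1.1250]
Step 5: x=[3.8750 8.7813 13.2188] v=[1.7500 0.5625 -1.6875]
Step 6: x=[5.2657 8.8282 12.6563] v=[2.7813 0.0937 -1.1250]
Step 7: x=[5.8048 9.0079 12.6798] v=[1.0781 0.3593 0.0469]
Max displacement = 2.3437

Answer: 2.3437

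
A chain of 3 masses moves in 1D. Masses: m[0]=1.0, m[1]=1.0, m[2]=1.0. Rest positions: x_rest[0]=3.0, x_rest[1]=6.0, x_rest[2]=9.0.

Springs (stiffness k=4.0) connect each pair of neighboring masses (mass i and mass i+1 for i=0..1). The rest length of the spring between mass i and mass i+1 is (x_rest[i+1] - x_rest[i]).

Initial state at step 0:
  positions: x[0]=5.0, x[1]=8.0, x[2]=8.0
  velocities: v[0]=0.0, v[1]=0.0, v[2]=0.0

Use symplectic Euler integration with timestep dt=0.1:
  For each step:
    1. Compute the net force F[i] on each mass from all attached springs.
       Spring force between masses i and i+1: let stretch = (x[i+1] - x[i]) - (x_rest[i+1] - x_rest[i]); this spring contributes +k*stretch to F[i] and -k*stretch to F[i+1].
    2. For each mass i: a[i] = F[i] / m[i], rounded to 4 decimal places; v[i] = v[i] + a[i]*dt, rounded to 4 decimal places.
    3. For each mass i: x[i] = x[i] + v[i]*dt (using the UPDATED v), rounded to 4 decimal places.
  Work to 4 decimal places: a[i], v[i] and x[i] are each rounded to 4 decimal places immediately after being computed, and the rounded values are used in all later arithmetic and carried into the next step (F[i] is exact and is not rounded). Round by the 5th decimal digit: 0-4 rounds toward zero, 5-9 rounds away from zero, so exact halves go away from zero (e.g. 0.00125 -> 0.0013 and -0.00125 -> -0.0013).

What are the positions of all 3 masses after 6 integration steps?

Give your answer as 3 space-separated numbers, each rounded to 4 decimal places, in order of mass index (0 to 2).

Step 0: x=[5.0000 8.0000 8.0000] v=[0.0000 0.0000 0.0000]
Step 1: x=[5.0000 7.8800 8.1200] v=[0.0000 -1.2000 1.2000]
Step 2: x=[4.9952 7.6544 8.3504] v=[-0.0480 -2.2560 2.3040]
Step 3: x=[4.9768 7.3503 8.6730] v=[-0.1843 -3.0413 3.2256]
Step 4: x=[4.9333 7.0041 9.0627] v=[-0.4349 -3.4616 3.8965]
Step 5: x=[4.8526 6.6575 9.4900] v=[-0.8066 -3.4665 4.2731]
Step 6: x=[4.7241 6.3520 9.9240] v=[-1.2846 -3.0555 4.3401]

Answer: 4.7241 6.3520 9.9240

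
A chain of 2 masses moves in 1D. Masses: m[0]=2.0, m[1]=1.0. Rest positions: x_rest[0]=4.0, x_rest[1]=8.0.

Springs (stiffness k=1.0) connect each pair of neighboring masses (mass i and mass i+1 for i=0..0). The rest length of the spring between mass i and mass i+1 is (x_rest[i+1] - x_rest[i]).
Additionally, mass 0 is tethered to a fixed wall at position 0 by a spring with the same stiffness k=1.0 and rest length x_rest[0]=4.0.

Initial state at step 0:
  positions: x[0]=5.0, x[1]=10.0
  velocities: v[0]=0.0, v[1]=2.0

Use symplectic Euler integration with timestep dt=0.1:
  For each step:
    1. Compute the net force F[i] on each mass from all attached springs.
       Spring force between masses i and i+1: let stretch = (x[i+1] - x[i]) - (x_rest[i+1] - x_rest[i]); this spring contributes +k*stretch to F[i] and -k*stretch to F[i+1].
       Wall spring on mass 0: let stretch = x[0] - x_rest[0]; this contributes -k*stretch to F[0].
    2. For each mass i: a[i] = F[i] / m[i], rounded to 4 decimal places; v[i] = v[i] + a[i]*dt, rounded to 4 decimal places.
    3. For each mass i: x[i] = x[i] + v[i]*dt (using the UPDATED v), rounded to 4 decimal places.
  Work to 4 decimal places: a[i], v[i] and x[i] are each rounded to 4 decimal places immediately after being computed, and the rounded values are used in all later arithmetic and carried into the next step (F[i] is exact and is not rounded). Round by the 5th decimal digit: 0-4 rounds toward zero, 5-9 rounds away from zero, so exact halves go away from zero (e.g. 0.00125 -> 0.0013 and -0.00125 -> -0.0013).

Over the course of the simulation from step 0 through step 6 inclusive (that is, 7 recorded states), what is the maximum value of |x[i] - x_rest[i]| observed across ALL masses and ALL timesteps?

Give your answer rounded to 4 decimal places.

Answer: 2.9285

Derivation:
Step 0: x=[5.0000 10.0000] v=[0.0000 2.0000]
Step 1: x=[5.0000 10.1900] v=[0.0000 1.9000]
Step 2: x=[5.0010 10.3681] v=[0.0095 1.7810]
Step 3: x=[5.0038 10.5325] v=[0.0278 1.6443]
Step 4: x=[5.0092 10.6816] v=[0.0541 1.4914]
Step 5: x=[5.0179 10.8140] v=[0.0873 1.3242]
Step 6: x=[5.0305 10.9285] v=[0.1262 1.1446]
Max displacement = 2.9285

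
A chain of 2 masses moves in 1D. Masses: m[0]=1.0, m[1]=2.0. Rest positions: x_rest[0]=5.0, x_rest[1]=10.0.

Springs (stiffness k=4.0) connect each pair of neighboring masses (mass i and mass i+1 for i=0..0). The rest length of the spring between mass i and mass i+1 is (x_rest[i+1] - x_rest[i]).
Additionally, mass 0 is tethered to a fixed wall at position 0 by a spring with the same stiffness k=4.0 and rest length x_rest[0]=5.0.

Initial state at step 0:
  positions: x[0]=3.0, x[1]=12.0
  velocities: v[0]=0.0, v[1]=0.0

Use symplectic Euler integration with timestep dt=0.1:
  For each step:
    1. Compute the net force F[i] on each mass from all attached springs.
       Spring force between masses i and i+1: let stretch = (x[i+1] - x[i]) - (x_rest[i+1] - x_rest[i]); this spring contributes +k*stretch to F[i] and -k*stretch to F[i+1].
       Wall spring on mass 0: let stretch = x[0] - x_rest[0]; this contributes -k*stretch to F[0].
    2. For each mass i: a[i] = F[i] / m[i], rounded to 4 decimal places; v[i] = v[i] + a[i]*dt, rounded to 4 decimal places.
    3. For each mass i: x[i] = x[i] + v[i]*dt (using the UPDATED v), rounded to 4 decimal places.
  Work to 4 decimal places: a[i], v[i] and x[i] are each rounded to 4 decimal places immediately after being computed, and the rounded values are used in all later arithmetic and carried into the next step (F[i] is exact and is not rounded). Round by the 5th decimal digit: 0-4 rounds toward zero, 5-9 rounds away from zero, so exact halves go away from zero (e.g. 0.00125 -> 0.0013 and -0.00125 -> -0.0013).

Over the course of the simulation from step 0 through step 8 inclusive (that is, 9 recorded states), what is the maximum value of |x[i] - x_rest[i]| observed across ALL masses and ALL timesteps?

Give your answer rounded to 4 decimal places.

Step 0: x=[3.0000 12.0000] v=[0.0000 0.0000]
Step 1: x=[3.2400 11.9200] v=[2.4000 -0.8000]
Step 2: x=[3.6976 11.7664] v=[4.5760 -1.5360]
Step 3: x=[4.3301 11.5514] v=[6.3245 -2.1498]
Step 4: x=[5.0782 11.2920] v=[7.4810 -2.5941]
Step 5: x=[5.8717 11.0083] v=[7.9352 -2.8369]
Step 6: x=[6.6358 10.7219] v=[7.6412 -2.8642]
Step 7: x=[7.2979 10.4538] v=[6.6213 -2.6814]
Step 8: x=[7.7944 10.2225] v=[4.9645 -2.3126]
Max displacement = 2.7944

Answer: 2.7944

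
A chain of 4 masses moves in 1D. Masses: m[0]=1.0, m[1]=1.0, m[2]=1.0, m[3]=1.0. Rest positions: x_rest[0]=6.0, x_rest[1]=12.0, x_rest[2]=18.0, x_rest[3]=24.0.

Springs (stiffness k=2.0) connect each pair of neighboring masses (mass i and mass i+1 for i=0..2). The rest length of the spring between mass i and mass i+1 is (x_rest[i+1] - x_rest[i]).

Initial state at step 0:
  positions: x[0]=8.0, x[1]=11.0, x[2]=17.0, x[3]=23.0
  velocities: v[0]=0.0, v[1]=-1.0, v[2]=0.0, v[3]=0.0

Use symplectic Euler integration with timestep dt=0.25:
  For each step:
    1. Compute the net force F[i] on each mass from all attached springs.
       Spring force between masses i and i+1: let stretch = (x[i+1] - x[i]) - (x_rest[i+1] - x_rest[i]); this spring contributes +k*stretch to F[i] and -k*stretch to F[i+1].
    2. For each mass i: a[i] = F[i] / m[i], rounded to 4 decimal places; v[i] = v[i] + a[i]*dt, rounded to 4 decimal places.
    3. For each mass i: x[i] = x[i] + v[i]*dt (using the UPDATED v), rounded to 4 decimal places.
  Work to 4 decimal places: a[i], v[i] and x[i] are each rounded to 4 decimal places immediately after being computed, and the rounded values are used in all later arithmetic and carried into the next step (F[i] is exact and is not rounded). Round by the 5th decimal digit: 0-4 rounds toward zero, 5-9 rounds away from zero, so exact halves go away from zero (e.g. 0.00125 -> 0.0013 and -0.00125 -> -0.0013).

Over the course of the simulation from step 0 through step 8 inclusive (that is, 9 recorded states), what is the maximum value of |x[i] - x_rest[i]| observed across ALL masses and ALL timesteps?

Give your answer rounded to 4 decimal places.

Answer: 2.0973

Derivation:
Step 0: x=[8.0000 11.0000 17.0000 23.0000] v=[0.0000 -1.0000 0.0000 0.0000]
Step 1: x=[7.6250 11.1250 17.0000 23.0000] v=[-1.5000 0.5000 0.0000 0.0000]
Step 2: x=[6.9375 11.5469 17.0156 23.0000] v=[-2.7500 1.6875 0.0625 0.0000]
Step 3: x=[6.0762 12.0762 17.0957 23.0020] v=[-3.4453 2.1172 0.3204 0.0078]
Step 4: x=[5.2149 12.4830 17.2867 23.0157] v=[-3.4453 1.6270 0.7638 0.0547]
Step 5: x=[4.5121 12.5817 17.5933 23.0633] v=[-2.8113 0.3948 1.2265 0.1902]
Step 6: x=[4.0680 12.2982 17.9572 23.1771] v=[-1.7765 -1.1342 1.4557 0.4552]
Step 7: x=[3.9027 11.6933 18.2663 23.3884] v=[-0.6614 -2.4198 1.2362 0.8453]
Step 8: x=[3.9612 10.9362 18.3940 23.7095] v=[0.2339 -3.0286 0.5108 1.2843]
Max displacement = 2.0973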